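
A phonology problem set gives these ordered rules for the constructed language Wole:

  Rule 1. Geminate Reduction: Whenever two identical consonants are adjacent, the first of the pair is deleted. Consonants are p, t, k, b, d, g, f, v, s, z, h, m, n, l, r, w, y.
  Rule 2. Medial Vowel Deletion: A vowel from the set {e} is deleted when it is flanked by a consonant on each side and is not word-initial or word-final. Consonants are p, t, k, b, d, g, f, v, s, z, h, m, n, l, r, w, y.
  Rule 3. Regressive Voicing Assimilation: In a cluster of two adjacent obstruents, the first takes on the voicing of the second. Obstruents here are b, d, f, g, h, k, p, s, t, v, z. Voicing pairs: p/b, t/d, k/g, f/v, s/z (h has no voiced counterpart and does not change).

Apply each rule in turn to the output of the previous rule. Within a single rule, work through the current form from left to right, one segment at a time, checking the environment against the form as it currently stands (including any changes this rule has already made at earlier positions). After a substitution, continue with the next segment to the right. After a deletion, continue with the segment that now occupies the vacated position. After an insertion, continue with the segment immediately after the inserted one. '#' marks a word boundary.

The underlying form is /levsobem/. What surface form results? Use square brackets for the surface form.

Rule 1 Geminate Reduction: no change — [levsobem]
Rule 2 Medial Vowel Deletion: [levsobem] → [lvsobm]
Rule 3 Regressive Voicing Assimilation: [lvsobm] → [lfsobm]

[lfsobm]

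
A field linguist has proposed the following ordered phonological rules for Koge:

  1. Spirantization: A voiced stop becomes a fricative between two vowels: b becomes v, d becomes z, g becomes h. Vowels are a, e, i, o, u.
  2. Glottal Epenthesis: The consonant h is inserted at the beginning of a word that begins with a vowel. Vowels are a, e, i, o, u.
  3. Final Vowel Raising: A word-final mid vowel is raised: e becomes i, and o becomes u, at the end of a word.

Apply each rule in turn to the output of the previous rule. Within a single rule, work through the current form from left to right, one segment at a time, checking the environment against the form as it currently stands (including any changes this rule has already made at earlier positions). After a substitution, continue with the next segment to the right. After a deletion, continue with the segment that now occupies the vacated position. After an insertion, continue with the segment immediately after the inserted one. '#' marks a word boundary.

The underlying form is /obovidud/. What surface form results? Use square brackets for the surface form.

[hovovizud]

1 Spirantization: [obovidud] → [ovovizud]
2 Glottal Epenthesis: [ovovizud] → [hovovizud]
3 Final Vowel Raising: no change — [hovovizud]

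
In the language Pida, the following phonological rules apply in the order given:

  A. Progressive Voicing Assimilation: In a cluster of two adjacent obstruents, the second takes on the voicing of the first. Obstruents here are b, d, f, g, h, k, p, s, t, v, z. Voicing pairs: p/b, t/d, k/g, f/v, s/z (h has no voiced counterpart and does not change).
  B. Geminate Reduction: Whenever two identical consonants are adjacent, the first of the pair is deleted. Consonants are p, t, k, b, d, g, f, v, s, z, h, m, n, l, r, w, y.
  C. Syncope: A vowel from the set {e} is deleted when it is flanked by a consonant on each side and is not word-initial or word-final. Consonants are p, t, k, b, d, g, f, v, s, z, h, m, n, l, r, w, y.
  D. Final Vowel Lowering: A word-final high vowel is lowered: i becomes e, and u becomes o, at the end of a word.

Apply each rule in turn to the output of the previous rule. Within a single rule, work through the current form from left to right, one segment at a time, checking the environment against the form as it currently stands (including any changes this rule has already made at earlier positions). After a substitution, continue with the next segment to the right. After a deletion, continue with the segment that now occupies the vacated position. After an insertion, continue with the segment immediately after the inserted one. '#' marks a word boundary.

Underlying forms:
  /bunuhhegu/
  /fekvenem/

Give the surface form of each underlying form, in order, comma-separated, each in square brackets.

/bunuhhegu/:
  A Progressive Voicing Assimilation: no change — [bunuhhegu]
  B Geminate Reduction: [bunuhhegu] → [bunuhegu]
  C Syncope: [bunuhegu] → [bunuhgu]
  D Final Vowel Lowering: [bunuhgu] → [bunuhgo]
/fekvenem/:
  A Progressive Voicing Assimilation: [fekvenem] → [fekfenem]
  B Geminate Reduction: no change — [fekfenem]
  C Syncope: [fekfenem] → [fkfnm]
  D Final Vowel Lowering: no change — [fkfnm]

[bunuhgo], [fkfnm]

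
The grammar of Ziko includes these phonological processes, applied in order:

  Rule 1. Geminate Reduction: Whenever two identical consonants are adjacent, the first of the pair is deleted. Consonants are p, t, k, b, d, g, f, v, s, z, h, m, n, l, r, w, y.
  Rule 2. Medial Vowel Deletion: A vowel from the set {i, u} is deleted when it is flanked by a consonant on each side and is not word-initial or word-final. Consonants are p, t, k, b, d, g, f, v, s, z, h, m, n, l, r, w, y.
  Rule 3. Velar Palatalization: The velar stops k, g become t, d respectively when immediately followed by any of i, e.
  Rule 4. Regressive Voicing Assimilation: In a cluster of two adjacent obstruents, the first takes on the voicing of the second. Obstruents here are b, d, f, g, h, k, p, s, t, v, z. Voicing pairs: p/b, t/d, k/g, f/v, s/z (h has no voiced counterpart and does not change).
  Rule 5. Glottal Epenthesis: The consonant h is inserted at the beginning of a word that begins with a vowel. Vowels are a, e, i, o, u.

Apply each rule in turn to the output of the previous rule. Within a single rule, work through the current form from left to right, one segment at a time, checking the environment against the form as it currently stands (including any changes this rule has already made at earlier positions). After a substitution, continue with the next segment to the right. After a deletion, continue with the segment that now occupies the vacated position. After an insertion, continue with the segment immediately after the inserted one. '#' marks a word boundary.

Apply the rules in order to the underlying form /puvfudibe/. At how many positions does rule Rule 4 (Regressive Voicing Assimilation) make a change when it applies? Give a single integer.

Rule 1 Geminate Reduction: no change — [puvfudibe]
Rule 2 Medial Vowel Deletion: [puvfudibe] → [pvfdbe]
Rule 3 Velar Palatalization: no change — [pvfdbe]
Rule 4 Regressive Voicing Assimilation: [pvfdbe] → [bfvdbe]
Rule 5 Glottal Epenthesis: no change — [bfvdbe]
Rule Rule 4 changed 3 position(s).

3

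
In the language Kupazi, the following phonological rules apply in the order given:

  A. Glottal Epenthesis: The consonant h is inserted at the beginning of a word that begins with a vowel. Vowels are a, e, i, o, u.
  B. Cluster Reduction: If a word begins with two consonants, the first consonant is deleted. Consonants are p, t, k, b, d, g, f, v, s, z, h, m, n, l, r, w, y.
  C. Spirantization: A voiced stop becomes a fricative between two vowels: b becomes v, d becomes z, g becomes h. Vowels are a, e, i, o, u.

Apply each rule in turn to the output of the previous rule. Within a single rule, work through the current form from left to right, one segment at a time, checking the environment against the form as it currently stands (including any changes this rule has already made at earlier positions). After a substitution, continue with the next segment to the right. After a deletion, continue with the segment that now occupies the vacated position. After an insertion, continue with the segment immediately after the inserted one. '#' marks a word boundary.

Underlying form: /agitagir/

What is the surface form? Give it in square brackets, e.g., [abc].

[hahitahir]

A Glottal Epenthesis: [agitagir] → [hagitagir]
B Cluster Reduction: no change — [hagitagir]
C Spirantization: [hagitagir] → [hahitahir]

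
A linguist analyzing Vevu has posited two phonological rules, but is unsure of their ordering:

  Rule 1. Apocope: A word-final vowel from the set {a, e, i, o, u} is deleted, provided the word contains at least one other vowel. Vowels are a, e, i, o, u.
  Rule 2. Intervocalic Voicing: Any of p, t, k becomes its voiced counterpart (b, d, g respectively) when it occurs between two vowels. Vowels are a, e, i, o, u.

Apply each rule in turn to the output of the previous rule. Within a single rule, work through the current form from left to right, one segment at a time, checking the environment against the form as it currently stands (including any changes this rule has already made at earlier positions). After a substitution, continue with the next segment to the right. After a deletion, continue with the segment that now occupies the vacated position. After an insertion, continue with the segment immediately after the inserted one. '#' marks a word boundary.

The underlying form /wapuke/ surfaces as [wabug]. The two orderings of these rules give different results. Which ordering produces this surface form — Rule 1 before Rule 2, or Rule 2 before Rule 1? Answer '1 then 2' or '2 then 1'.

2 then 1

Order 1 then 2:
  1 Apocope: [wapuke] → [wapuk]
  2 Intervocalic Voicing: [wapuk] → [wabuk]
  result: [wabuk]
Order 2 then 1:
  2 Intervocalic Voicing: [wapuke] → [wabuge]
  1 Apocope: [wabuge] → [wabug]
  result: [wabug]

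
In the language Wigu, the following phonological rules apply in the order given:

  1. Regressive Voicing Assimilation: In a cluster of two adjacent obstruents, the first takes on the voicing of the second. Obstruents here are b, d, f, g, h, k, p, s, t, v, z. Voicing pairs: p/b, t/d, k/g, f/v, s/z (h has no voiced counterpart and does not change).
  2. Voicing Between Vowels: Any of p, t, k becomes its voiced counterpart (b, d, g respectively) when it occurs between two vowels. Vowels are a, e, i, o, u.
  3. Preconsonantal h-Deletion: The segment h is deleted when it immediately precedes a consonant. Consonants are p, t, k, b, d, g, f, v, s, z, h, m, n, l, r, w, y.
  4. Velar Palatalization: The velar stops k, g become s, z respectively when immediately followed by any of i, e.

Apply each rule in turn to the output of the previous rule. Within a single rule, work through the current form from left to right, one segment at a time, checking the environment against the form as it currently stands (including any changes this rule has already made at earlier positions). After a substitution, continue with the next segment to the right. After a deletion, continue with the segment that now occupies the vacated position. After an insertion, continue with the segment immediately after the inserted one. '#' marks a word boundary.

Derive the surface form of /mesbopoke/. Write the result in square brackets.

[mezboboze]

1 Regressive Voicing Assimilation: [mesbopoke] → [mezbopoke]
2 Voicing Between Vowels: [mezbopoke] → [mezboboge]
3 Preconsonantal h-Deletion: no change — [mezboboge]
4 Velar Palatalization: [mezboboge] → [mezboboze]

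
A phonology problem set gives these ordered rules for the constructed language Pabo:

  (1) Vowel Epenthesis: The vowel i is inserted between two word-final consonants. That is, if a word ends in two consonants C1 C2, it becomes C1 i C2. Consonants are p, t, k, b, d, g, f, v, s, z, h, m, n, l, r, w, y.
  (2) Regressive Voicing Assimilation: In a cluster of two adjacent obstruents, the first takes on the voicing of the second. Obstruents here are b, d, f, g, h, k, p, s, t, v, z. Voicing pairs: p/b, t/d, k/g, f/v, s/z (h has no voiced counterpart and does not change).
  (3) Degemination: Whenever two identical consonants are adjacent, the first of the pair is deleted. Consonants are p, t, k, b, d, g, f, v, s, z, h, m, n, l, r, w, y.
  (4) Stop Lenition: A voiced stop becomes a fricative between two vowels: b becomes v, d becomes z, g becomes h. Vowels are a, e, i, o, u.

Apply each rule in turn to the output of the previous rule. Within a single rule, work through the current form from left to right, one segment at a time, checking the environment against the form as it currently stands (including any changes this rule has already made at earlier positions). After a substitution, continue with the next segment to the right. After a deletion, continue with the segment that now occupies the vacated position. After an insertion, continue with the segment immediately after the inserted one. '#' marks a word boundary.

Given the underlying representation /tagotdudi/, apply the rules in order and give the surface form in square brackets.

[tahozuzi]

(1) Vowel Epenthesis: no change — [tagotdudi]
(2) Regressive Voicing Assimilation: [tagotdudi] → [tagoddudi]
(3) Degemination: [tagoddudi] → [tagodudi]
(4) Stop Lenition: [tagodudi] → [tahozuzi]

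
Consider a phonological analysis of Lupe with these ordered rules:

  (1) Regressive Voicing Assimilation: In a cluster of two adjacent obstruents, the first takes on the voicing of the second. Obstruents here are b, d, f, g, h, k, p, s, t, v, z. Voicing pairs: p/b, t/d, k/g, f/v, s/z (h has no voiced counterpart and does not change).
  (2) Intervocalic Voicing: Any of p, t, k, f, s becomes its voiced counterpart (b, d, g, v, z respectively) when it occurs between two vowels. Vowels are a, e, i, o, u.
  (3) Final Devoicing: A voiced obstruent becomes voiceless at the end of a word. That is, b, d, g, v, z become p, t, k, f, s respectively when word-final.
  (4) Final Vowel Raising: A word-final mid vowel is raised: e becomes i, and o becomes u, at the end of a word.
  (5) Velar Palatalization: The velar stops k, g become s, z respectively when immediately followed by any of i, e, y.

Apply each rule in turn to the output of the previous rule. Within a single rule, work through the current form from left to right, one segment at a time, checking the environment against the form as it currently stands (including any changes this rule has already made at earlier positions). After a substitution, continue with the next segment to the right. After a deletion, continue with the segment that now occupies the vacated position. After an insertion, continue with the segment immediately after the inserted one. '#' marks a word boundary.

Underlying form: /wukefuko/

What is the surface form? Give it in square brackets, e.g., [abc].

[wuzevugu]

(1) Regressive Voicing Assimilation: no change — [wukefuko]
(2) Intervocalic Voicing: [wukefuko] → [wugevugo]
(3) Final Devoicing: no change — [wugevugo]
(4) Final Vowel Raising: [wugevugo] → [wugevugu]
(5) Velar Palatalization: [wugevugu] → [wuzevugu]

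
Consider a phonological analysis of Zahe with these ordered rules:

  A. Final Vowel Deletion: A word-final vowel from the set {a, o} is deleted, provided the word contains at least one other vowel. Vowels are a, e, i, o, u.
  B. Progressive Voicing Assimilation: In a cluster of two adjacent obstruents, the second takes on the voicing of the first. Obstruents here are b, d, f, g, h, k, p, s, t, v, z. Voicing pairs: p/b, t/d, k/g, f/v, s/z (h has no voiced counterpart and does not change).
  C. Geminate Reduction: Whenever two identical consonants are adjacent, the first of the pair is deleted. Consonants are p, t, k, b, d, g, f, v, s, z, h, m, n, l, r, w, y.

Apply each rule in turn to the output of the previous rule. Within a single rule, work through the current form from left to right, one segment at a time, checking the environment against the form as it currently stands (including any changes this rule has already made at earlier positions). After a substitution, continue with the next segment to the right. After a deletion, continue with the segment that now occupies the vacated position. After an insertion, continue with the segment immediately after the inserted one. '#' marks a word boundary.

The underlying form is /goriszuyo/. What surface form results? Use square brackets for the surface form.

A Final Vowel Deletion: [goriszuyo] → [goriszuy]
B Progressive Voicing Assimilation: [goriszuy] → [gorissuy]
C Geminate Reduction: [gorissuy] → [gorisuy]

[gorisuy]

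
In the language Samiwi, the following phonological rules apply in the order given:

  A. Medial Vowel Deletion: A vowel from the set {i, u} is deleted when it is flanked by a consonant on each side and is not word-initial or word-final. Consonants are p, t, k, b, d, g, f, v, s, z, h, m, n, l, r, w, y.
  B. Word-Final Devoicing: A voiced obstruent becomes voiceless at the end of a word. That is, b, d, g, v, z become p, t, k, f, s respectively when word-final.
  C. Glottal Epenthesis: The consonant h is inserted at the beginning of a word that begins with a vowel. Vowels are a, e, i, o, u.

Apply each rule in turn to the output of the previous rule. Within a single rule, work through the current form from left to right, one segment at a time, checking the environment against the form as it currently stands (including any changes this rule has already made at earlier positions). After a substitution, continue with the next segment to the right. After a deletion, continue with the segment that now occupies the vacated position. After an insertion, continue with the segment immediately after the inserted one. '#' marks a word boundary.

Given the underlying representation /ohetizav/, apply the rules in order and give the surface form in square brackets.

A Medial Vowel Deletion: [ohetizav] → [ohetzav]
B Word-Final Devoicing: [ohetzav] → [ohetzaf]
C Glottal Epenthesis: [ohetzaf] → [hohetzaf]

[hohetzaf]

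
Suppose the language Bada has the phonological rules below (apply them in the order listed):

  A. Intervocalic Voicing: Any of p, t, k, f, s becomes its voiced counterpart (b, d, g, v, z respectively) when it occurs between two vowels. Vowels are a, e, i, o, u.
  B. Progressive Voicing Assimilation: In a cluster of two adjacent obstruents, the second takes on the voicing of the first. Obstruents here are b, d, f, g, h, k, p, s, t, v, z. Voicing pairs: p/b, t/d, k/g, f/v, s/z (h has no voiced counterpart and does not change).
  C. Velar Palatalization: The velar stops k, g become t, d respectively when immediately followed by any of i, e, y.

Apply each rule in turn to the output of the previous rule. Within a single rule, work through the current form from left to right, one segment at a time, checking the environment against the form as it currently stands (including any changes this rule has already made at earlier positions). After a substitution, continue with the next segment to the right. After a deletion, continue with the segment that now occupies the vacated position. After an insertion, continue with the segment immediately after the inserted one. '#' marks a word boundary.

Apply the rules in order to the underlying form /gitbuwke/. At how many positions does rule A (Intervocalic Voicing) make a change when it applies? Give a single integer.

A Intervocalic Voicing: no change — [gitbuwke]
B Progressive Voicing Assimilation: [gitbuwke] → [gitpuwke]
C Velar Palatalization: [gitpuwke] → [ditpuwte]
Rule A changed 0 position(s).

0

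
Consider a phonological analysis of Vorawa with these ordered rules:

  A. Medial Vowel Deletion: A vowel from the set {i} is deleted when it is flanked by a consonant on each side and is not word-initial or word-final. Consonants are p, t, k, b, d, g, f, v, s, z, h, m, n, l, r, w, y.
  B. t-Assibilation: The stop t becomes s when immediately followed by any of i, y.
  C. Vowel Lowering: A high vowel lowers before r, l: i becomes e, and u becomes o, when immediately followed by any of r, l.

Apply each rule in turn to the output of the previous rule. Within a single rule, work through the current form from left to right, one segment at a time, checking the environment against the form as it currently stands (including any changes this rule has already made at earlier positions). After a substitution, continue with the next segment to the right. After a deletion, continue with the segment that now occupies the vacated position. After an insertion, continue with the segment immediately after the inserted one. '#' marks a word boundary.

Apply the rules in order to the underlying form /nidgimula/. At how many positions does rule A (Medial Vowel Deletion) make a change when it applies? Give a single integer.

2

A Medial Vowel Deletion: [nidgimula] → [ndgmula]
B t-Assibilation: no change — [ndgmula]
C Vowel Lowering: [ndgmula] → [ndgmola]
Rule A changed 2 position(s).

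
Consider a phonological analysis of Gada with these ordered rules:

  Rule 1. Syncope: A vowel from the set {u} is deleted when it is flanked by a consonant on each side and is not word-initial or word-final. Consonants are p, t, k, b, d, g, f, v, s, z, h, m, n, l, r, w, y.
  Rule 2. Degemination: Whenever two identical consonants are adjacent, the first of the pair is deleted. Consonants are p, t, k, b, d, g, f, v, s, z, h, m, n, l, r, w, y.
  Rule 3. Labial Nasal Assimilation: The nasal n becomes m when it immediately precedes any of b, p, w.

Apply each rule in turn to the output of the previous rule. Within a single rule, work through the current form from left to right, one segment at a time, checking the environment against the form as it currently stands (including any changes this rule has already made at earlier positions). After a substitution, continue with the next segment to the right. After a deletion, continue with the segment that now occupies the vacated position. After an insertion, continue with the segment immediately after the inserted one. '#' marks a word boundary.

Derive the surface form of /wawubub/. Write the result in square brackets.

Rule 1 Syncope: [wawubub] → [wawbb]
Rule 2 Degemination: [wawbb] → [wawb]
Rule 3 Labial Nasal Assimilation: no change — [wawb]

[wawb]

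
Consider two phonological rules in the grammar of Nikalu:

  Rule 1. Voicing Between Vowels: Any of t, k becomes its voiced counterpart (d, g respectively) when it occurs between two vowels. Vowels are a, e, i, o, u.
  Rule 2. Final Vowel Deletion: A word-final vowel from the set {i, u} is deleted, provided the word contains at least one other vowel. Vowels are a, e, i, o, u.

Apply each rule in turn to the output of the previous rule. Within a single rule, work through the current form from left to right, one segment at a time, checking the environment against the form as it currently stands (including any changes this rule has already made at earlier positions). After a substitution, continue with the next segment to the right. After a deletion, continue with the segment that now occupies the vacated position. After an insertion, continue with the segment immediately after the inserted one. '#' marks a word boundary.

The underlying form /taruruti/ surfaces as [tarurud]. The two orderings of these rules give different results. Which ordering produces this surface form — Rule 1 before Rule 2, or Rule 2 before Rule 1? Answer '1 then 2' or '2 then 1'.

1 then 2

Order 1 then 2:
  1 Voicing Between Vowels: [taruruti] → [tarurudi]
  2 Final Vowel Deletion: [tarurudi] → [tarurud]
  result: [tarurud]
Order 2 then 1:
  2 Final Vowel Deletion: [taruruti] → [tarurut]
  1 Voicing Between Vowels: no change — [tarurut]
  result: [tarurut]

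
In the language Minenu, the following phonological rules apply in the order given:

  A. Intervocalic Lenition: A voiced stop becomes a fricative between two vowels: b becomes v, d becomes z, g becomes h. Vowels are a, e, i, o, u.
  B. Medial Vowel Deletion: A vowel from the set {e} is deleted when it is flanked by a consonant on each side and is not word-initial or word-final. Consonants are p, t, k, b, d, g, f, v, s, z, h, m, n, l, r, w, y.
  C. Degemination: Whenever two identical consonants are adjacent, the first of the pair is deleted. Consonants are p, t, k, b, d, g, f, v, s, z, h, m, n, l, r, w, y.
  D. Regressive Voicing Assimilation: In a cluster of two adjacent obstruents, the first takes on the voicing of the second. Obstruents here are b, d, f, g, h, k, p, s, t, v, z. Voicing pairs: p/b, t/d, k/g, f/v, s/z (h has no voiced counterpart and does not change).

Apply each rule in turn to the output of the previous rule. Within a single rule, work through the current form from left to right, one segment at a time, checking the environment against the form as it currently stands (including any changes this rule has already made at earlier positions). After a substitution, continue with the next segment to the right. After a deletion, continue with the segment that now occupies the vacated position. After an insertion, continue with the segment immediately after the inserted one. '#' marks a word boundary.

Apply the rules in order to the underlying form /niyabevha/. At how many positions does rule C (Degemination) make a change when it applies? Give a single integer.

A Intervocalic Lenition: [niyabevha] → [niyavevha]
B Medial Vowel Deletion: [niyavevha] → [niyavvha]
C Degemination: [niyavvha] → [niyavha]
D Regressive Voicing Assimilation: [niyavha] → [niyafha]
Rule C changed 1 position(s).

1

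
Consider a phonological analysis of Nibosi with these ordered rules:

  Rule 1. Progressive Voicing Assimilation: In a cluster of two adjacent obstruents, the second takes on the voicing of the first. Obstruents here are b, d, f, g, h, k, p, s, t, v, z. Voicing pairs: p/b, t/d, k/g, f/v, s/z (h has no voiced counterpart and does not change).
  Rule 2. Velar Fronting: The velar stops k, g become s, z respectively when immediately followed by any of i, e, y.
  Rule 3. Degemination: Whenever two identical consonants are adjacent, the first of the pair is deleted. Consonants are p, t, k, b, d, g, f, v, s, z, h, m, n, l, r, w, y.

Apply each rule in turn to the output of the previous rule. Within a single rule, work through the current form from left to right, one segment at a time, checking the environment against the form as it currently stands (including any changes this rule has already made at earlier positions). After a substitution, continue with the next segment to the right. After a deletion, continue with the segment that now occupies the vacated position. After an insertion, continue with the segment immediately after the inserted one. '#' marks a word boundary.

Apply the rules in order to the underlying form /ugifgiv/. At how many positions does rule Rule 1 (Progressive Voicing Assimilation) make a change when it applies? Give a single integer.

Rule 1 Progressive Voicing Assimilation: [ugifgiv] → [ugifkiv]
Rule 2 Velar Fronting: [ugifkiv] → [uzifsiv]
Rule 3 Degemination: no change — [uzifsiv]
Rule Rule 1 changed 1 position(s).

1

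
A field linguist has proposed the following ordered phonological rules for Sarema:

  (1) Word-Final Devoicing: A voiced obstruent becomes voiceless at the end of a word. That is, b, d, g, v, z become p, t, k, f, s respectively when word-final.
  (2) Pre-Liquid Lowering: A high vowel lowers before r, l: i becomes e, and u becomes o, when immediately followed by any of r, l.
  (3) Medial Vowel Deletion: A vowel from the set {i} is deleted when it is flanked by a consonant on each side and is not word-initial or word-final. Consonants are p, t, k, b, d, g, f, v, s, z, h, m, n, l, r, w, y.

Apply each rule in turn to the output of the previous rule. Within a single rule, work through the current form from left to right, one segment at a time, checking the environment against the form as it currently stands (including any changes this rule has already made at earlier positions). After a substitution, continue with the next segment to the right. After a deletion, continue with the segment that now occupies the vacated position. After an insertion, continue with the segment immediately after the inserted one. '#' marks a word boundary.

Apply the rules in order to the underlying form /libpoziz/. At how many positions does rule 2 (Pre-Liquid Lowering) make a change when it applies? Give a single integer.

(1) Word-Final Devoicing: [libpoziz] → [libpozis]
(2) Pre-Liquid Lowering: no change — [libpozis]
(3) Medial Vowel Deletion: [libpozis] → [lbpozs]
Rule 2 changed 0 position(s).

0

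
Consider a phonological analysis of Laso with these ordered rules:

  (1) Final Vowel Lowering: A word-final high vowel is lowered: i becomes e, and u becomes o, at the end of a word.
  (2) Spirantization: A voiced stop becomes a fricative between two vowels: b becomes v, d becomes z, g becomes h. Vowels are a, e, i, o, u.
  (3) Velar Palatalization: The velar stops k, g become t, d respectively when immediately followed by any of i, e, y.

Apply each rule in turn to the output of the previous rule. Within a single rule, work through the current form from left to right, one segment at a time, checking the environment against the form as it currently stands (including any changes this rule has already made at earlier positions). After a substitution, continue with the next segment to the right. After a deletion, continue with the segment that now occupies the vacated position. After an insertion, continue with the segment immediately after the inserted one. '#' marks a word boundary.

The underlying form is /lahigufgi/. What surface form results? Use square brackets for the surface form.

(1) Final Vowel Lowering: [lahigufgi] → [lahigufge]
(2) Spirantization: [lahigufge] → [lahihufge]
(3) Velar Palatalization: [lahihufge] → [lahihufde]

[lahihufde]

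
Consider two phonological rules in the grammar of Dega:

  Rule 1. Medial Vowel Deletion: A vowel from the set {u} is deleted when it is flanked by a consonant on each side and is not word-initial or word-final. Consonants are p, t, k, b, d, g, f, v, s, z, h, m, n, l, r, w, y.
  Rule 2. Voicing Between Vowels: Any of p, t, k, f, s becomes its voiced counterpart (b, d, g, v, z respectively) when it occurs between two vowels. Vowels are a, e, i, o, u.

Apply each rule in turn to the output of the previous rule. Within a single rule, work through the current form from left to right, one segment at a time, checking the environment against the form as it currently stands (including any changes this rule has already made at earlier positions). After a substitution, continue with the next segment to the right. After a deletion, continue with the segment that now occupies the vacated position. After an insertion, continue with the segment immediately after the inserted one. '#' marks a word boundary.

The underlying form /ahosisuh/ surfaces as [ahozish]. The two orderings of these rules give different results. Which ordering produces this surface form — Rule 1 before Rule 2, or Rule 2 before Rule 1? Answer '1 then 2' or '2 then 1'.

Order 1 then 2:
  1 Medial Vowel Deletion: [ahosisuh] → [ahosish]
  2 Voicing Between Vowels: [ahosish] → [ahozish]
  result: [ahozish]
Order 2 then 1:
  2 Voicing Between Vowels: [ahosisuh] → [ahozizuh]
  1 Medial Vowel Deletion: [ahozizuh] → [ahozizh]
  result: [ahozizh]

1 then 2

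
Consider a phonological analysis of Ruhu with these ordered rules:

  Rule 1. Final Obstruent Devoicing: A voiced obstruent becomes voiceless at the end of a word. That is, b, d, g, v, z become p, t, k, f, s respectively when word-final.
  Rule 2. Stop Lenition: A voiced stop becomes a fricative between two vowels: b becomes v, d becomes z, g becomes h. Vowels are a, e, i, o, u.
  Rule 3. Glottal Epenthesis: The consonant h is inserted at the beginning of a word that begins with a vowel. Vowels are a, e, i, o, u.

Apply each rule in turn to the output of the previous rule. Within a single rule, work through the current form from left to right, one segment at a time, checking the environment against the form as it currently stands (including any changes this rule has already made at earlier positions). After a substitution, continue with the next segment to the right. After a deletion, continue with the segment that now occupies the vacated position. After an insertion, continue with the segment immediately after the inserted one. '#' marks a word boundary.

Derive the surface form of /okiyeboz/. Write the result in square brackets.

[hokiyevos]

Rule 1 Final Obstruent Devoicing: [okiyeboz] → [okiyebos]
Rule 2 Stop Lenition: [okiyebos] → [okiyevos]
Rule 3 Glottal Epenthesis: [okiyevos] → [hokiyevos]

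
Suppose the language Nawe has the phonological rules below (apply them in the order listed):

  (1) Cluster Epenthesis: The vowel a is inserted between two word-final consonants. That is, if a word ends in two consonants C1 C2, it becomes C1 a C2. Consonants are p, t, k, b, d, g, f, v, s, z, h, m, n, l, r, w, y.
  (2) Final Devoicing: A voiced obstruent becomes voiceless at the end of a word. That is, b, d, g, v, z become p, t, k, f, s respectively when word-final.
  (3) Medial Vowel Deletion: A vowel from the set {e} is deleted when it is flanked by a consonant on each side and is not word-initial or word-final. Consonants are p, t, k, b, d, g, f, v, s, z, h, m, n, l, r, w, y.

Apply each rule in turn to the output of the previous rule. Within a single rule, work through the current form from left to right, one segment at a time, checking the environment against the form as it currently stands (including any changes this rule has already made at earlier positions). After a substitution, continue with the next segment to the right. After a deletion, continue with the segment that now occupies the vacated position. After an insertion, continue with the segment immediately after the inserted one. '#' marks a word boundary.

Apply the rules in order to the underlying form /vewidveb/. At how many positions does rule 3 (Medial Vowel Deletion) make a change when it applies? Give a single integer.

(1) Cluster Epenthesis: no change — [vewidveb]
(2) Final Devoicing: [vewidveb] → [vewidvep]
(3) Medial Vowel Deletion: [vewidvep] → [vwidvp]
Rule 3 changed 2 position(s).

2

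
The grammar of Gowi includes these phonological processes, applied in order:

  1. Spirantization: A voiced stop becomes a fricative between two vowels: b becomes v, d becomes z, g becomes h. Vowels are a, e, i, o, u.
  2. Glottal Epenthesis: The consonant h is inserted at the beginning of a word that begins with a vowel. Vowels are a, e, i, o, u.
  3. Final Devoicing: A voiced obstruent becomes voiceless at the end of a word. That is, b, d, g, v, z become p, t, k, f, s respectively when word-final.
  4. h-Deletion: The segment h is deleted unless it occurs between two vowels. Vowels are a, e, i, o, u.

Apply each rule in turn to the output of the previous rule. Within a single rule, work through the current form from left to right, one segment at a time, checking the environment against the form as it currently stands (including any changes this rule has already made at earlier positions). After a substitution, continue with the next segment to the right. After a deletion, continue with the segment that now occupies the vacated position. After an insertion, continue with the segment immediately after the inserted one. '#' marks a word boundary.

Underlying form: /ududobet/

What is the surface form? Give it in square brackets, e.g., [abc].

1 Spirantization: [ududobet] → [uzuzovet]
2 Glottal Epenthesis: [uzuzovet] → [huzuzovet]
3 Final Devoicing: no change — [huzuzovet]
4 h-Deletion: [huzuzovet] → [uzuzovet]

[uzuzovet]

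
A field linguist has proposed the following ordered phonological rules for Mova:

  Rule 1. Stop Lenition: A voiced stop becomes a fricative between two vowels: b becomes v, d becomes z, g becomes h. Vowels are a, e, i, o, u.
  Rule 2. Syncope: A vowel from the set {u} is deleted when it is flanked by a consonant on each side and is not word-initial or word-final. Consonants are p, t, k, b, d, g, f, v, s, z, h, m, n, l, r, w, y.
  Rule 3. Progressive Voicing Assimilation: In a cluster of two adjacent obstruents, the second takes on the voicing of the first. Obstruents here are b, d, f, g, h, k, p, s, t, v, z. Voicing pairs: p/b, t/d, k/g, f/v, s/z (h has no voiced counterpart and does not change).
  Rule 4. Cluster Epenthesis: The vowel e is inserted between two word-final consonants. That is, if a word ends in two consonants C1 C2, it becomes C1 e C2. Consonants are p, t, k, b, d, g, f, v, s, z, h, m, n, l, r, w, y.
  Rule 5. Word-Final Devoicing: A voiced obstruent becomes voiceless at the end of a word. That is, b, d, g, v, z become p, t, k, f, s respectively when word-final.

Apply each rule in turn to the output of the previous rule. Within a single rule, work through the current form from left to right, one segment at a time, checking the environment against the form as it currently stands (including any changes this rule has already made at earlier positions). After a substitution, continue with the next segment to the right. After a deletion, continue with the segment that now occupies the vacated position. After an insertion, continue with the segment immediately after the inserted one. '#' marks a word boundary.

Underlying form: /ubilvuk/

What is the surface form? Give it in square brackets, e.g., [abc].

Rule 1 Stop Lenition: [ubilvuk] → [uvilvuk]
Rule 2 Syncope: [uvilvuk] → [uvilvk]
Rule 3 Progressive Voicing Assimilation: [uvilvk] → [uvilvg]
Rule 4 Cluster Epenthesis: [uvilvg] → [uvilveg]
Rule 5 Word-Final Devoicing: [uvilveg] → [uvilvek]

[uvilvek]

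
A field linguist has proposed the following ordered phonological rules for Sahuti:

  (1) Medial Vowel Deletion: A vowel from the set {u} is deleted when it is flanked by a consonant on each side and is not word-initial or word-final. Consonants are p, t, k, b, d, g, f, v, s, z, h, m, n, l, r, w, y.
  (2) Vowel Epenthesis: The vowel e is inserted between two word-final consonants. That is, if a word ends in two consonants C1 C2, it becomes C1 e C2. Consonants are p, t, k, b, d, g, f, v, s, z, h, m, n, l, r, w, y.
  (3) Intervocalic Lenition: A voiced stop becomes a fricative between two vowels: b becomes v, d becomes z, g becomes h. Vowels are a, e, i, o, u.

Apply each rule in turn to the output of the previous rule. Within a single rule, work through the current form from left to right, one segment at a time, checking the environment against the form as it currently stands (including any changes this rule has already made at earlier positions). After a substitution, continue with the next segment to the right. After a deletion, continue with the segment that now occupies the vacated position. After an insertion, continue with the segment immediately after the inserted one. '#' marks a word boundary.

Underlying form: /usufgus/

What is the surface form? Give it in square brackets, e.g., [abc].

[usfges]

(1) Medial Vowel Deletion: [usufgus] → [usfgs]
(2) Vowel Epenthesis: [usfgs] → [usfges]
(3) Intervocalic Lenition: no change — [usfges]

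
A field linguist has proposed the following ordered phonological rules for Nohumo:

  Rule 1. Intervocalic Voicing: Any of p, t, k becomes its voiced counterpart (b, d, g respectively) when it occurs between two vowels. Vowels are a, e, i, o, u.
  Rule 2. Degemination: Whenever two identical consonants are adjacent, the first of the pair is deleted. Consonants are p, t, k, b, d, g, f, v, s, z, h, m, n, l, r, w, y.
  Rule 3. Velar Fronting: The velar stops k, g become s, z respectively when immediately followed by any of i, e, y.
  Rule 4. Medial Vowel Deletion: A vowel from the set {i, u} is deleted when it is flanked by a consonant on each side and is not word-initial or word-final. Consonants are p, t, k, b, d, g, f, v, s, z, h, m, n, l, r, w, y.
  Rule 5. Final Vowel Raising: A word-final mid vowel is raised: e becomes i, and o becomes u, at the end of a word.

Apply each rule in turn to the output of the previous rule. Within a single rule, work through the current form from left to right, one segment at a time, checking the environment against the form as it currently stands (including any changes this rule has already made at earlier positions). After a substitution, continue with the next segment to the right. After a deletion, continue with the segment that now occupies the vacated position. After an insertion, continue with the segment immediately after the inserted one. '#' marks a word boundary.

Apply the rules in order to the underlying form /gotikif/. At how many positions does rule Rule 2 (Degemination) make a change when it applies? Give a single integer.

0

Rule 1 Intervocalic Voicing: [gotikif] → [godigif]
Rule 2 Degemination: no change — [godigif]
Rule 3 Velar Fronting: [godigif] → [godizif]
Rule 4 Medial Vowel Deletion: [godizif] → [godzf]
Rule 5 Final Vowel Raising: no change — [godzf]
Rule Rule 2 changed 0 position(s).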